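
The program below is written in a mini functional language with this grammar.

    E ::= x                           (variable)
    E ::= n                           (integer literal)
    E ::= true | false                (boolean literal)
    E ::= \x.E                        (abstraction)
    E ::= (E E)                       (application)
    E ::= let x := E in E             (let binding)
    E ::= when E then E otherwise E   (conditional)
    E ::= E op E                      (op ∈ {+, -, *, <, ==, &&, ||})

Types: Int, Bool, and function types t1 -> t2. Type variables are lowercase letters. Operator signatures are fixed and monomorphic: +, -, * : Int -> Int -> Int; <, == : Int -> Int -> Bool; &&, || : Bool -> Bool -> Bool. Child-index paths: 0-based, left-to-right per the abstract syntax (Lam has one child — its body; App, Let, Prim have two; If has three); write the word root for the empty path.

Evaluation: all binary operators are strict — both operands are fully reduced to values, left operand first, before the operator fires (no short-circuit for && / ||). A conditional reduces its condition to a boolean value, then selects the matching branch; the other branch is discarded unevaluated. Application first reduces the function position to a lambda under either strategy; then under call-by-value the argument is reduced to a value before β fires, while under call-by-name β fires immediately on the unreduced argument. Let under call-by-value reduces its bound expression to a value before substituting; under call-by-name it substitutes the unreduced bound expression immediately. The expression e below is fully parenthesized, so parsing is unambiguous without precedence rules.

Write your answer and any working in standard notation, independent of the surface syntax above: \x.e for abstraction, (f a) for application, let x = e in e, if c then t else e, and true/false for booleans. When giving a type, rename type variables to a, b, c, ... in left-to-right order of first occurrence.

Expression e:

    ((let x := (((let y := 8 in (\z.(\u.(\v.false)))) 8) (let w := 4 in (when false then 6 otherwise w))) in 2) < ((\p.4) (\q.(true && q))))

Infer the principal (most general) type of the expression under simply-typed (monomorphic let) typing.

Answer: Bool

Working:
let y : Int
\v._ : c -> Bool
\u._ : b -> c -> Bool
\z._ : a -> b -> c -> Bool
  unify a -> b -> c -> Bool ~ Int -> d
  unify a ~ Int
  unify b -> c -> Bool ~ d
_ _ : b -> c -> Bool
let w : Int
  unify Bool ~ Bool
w : Int
  unify Int ~ Int
  unify b -> c -> Bool ~ Int -> e
  unify b ~ Int
  unify c -> Bool ~ e
_ _ : c -> Bool
let x : c -> Bool
  unify Int ~ Int
\p._ : f -> Int
  unify Bool ~ Bool
q : g
  unify g ~ Bool
\q._ : Bool -> Bool
  unify f -> Int ~ (Bool -> Bool) -> h
  unify f ~ Bool -> Bool
  unify Int ~ h
_ _ : Int
  unify Int ~ Int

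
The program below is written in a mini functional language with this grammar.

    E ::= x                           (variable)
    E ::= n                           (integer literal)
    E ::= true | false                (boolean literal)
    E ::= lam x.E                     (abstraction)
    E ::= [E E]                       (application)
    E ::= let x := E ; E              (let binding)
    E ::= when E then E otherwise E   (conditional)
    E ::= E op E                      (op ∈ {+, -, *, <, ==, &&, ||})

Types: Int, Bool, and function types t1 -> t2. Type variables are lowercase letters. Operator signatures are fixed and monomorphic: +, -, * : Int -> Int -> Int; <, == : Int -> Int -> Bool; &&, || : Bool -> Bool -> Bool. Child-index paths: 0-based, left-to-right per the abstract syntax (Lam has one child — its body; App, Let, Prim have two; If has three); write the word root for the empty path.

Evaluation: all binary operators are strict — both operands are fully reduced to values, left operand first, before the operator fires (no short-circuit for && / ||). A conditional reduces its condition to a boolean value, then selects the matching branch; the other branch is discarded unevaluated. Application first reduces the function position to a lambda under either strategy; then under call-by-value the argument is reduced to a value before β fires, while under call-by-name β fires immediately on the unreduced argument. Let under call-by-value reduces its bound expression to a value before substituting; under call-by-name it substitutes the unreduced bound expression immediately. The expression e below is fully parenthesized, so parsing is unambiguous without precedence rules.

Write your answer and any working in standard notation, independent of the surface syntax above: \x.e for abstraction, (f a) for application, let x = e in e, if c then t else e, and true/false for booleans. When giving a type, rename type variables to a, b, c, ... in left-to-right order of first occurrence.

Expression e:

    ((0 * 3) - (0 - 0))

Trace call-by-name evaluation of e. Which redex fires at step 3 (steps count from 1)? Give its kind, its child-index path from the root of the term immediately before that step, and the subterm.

Trace:
step 0: ((0 * 3) - (0 - 0))
step 1: [delta@0] (0 - (0 - 0))
step 2: [delta@1] (0 - 0)
step 3: [delta@root] 0

Answer: delta at root : (0 - 0)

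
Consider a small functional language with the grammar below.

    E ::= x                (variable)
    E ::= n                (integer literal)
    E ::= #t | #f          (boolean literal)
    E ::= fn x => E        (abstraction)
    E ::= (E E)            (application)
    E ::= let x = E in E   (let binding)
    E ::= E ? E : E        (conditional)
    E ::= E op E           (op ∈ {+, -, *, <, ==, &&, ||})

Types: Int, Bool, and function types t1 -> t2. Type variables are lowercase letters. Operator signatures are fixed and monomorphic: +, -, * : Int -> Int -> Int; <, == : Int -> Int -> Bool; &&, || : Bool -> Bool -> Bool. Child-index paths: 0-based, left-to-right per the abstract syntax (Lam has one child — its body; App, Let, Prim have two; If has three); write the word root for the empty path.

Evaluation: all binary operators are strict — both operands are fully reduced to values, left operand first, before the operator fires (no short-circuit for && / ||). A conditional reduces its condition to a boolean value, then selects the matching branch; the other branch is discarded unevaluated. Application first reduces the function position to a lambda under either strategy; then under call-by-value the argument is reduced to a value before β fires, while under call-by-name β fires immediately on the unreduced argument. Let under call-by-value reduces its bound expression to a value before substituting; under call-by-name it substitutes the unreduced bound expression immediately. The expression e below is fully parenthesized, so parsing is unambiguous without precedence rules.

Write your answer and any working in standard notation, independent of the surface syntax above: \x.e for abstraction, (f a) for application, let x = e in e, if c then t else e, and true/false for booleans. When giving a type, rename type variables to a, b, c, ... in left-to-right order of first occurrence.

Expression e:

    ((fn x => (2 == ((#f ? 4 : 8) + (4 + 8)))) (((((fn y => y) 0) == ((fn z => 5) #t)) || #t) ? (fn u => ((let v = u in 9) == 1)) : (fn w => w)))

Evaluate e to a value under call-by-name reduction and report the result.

Derivation:
step 0: ((\x.(2 == ((if false then 4 else 8) + (4 + 8)))) (if ((((\y.y) 0) == ((\z.5) true)) || true) then (\u.((let v = u in 9) == 1)) else (\w.w)))
step 1: [beta@root] (2 == ((if false then 4 else 8) + (4 + 8)))
step 2: [if@1.0] (2 == (8 + (4 + 8)))
step 3: [delta@1.1] (2 == (8 + 12))
step 4: [delta@1] (2 == 20)
step 5: [delta@root] false

Answer: false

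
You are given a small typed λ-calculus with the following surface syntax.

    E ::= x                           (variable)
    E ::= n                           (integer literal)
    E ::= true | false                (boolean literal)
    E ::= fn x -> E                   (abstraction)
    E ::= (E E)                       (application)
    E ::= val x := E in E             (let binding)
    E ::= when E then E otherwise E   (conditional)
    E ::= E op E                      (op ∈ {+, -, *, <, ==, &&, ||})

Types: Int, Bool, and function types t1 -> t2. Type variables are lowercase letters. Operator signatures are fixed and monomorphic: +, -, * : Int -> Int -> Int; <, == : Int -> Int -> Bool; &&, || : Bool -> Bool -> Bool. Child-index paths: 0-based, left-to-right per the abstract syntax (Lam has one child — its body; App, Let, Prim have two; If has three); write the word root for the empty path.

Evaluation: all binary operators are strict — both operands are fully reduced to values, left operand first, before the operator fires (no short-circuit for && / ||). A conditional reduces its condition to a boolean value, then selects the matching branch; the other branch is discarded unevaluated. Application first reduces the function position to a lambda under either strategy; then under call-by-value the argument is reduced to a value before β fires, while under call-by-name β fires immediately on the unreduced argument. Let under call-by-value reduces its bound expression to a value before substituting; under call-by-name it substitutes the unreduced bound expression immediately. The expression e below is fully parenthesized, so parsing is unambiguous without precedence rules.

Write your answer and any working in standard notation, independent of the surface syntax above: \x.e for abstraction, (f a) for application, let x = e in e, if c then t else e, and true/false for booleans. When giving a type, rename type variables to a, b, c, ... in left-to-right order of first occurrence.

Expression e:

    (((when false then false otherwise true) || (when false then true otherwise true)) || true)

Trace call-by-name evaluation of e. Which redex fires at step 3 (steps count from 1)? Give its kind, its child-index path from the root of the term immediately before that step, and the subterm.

Working:
step 0: (((if false then false else true) || (if false then true else true)) || true)
step 1: [if@0.0] ((true || (if false then true else true)) || true)
step 2: [if@0.1] ((true || true) || true)
step 3: [delta@0] (true || true)

Answer: delta at 0 : (true || true)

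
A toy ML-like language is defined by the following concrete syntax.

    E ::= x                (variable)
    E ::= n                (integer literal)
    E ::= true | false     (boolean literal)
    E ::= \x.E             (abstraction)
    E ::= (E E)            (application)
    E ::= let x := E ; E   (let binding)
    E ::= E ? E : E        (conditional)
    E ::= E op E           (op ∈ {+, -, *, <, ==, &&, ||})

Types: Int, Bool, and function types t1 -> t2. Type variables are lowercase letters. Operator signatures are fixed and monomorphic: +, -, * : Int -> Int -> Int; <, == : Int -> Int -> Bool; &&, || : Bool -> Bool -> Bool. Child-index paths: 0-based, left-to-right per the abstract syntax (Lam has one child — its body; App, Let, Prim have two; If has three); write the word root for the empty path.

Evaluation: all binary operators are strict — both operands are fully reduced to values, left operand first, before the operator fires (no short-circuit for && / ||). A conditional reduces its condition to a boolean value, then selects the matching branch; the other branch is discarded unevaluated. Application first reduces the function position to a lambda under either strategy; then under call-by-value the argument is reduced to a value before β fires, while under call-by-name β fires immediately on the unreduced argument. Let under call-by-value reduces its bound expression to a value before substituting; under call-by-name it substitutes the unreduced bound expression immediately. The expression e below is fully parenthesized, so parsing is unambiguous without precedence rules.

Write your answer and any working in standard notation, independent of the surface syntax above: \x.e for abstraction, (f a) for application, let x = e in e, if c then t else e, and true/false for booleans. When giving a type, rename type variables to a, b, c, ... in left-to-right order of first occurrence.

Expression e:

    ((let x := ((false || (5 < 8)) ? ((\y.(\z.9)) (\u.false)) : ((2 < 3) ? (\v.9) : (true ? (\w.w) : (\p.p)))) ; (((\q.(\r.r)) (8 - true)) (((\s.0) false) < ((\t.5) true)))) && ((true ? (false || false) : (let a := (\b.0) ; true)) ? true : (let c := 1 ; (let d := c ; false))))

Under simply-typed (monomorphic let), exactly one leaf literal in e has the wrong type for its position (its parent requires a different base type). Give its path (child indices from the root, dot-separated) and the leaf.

Derivation:
  unify Bool ~ Bool
  unify Int ~ Int
  unify Int ~ Int
  unify Bool ~ Bool
  unify Bool ~ Bool
\z._ : b -> Int
\y._ : a -> b -> Int
\u._ : c -> Bool
  unify a -> b -> Int ~ (c -> Bool) -> d
  unify a ~ c -> Bool
  unify b -> Int ~ d
_ _ : b -> Int
  unify Int ~ Int
  unify Int ~ Int
  unify Bool ~ Bool
\v._ : e -> Int
  unify Bool ~ Bool
w : f
\w._ : f -> f
p : g
\p._ : g -> g
  unify f -> f ~ g -> g
  unify f ~ g
  unify g ~ g
  unify e -> Int ~ g -> g
  unify e ~ g
  unify Int ~ g
  unify b -> Int ~ Int -> Int
  unify b ~ Int
  unify Int ~ Int
let x : Int -> Int
r : i
\r._ : i -> i
\q._ : h -> i -> i
  unify Int ~ Int
  unify Bool ~ Int
  FAIL: mismatch Bool ~ Int

Answer: 0.1.0.1.1 : true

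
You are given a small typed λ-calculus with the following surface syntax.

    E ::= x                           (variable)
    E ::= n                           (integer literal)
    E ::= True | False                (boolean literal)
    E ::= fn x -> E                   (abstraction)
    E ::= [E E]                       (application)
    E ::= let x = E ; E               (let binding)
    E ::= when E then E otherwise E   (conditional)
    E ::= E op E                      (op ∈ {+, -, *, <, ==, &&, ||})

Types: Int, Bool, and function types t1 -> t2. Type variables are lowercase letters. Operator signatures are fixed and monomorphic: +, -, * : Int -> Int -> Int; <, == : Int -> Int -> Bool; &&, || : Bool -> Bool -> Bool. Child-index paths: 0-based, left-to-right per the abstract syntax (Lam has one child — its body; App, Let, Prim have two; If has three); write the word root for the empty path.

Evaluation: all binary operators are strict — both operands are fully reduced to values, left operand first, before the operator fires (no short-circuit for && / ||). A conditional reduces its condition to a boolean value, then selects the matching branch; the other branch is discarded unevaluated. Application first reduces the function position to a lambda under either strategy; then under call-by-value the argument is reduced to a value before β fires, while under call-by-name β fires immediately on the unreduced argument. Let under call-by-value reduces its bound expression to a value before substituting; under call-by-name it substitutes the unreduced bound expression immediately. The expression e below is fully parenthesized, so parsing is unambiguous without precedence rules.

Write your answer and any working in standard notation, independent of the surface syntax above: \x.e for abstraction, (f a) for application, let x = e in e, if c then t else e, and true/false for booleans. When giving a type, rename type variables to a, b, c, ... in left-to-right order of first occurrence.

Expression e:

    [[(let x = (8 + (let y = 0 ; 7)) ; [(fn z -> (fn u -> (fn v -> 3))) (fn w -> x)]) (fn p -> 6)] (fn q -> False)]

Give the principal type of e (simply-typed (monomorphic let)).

Derivation:
  unify Int ~ Int
let y : Int
  unify Int ~ Int
let x : Int
\v._ : c -> Int
\u._ : b -> c -> Int
\z._ : a -> b -> c -> Int
x : Int
\w._ : d -> Int
  unify a -> b -> c -> Int ~ (d -> Int) -> e
  unify a ~ d -> Int
  unify b -> c -> Int ~ e
_ _ : b -> c -> Int
\p._ : f -> Int
  unify b -> c -> Int ~ (f -> Int) -> g
  unify b ~ f -> Int
  unify c -> Int ~ g
_ _ : c -> Int
\q._ : h -> Bool
  unify c -> Int ~ (h -> Bool) -> i
  unify c ~ h -> Bool
  unify Int ~ i
_ _ : Int

Answer: Int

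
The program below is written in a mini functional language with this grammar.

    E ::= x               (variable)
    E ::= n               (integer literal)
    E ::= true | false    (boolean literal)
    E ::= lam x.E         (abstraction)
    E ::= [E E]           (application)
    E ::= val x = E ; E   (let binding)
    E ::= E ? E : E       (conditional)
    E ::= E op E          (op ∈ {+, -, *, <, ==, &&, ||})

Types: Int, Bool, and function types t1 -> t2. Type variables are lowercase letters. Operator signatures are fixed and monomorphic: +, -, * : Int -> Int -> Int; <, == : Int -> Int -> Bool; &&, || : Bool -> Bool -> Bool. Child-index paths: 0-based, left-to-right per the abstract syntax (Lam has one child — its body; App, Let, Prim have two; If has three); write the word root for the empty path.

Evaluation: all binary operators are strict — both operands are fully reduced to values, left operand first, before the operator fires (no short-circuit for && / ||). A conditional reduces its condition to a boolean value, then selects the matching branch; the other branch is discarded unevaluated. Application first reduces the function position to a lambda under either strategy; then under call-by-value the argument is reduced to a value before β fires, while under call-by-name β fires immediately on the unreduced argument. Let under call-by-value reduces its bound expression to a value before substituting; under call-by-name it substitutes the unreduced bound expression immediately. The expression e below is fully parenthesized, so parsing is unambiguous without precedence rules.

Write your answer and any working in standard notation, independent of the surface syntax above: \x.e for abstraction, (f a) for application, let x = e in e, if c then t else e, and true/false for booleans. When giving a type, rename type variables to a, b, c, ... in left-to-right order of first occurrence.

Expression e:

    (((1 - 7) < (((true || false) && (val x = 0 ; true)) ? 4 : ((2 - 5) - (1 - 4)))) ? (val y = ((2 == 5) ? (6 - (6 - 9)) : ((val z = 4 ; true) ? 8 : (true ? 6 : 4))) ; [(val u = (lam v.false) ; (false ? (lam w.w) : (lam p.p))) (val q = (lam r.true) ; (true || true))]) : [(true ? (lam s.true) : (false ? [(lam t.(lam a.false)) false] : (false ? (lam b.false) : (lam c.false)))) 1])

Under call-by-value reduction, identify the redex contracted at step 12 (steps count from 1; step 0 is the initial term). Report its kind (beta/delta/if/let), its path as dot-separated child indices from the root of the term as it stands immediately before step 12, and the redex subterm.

Trace:
step 0: (if ((1 - 7) < (if ((true || false) && (let x = 0 in true)) then 4 else ((2 - 5) - (1 - 4)))) then (let y = (if (2 == 5) then (6 - (6 - 9)) else (if (let z = 4 in true) then 8 else (if true then 6 else 4))) in ((let u = (\v.false) in (if false then (\w.w) else (\p.p))) (let q = (\r.true) in (true || true)))) else ((if true then (\s.true) else (if false then ((\t.(\a.false)) false) else (if false then (\b.false) else (\c.false)))) 1))
step 1: [delta@0.0] (if (-6 < (if ((true || false) && (let x = 0 in true)) then 4 else ((2 - 5) - (1 - 4)))) then (let y = (if (2 == 5) then (6 - (6 - 9)) else (if (let z = 4 in true) then 8 else (if true then 6 else 4))) in ((let u = (\v.false) in (if false then (\w.w) else (\p.p))) (let q = (\r.true) in (true || true)))) else ((if true then (\s.true) else (if false then ((\t.(\a.false)) false) else (if false then (\b.false) else (\c.false)))) 1))
step 2: [delta@0.1.0.0] (if (-6 < (if (true && (let x = 0 in true)) then 4 else ((2 - 5) - (1 - 4)))) then (let y = (if (2 == 5) then (6 - (6 - 9)) else (if (let z = 4 in true) then 8 else (if true then 6 else 4))) in ((let u = (\v.false) in (if false then (\w.w) else (\p.p))) (let q = (\r.true) in (true || true)))) else ((if true then (\s.true) else (if false then ((\t.(\a.false)) false) else (if false then (\b.false) else (\c.false)))) 1))
step 3: [let@0.1.0.1] (if (-6 < (if (true && true) then 4 else ((2 - 5) - (1 - 4)))) then (let y = (if (2 == 5) then (6 - (6 - 9)) else (if (let z = 4 in true) then 8 else (if true then 6 else 4))) in ((let u = (\v.false) in (if false then (\w.w) else (\p.p))) (let q = (\r.true) in (true || true)))) else ((if true then (\s.true) else (if false then ((\t.(\a.false)) false) else (if false then (\b.false) else (\c.false)))) 1))
step 4: [delta@0.1.0] (if (-6 < (if true then 4 else ((2 - 5) - (1 - 4)))) then (let y = (if (2 == 5) then (6 - (6 - 9)) else (if (let z = 4 in true) then 8 else (if true then 6 else 4))) in ((let u = (\v.false) in (if false then (\w.w) else (\p.p))) (let q = (\r.true) in (true || true)))) else ((if true then (\s.true) else (if false then ((\t.(\a.false)) false) else (if false then (\b.false) else (\c.false)))) 1))
step 5: [if@0.1] (if (-6 < 4) then (let y = (if (2 == 5) then (6 - (6 - 9)) else (if (let z = 4 in true) then 8 else (if true then 6 else 4))) in ((let u = (\v.false) in (if false then (\w.w) else (\p.p))) (let q = (\r.true) in (true || true)))) else ((if true then (\s.true) else (if false then ((\t.(\a.false)) false) else (if false then (\b.false) else (\c.false)))) 1))
step 6: [delta@0] (if true then (let y = (if (2 == 5) then (6 - (6 - 9)) else (if (let z = 4 in true) then 8 else (if true then 6 else 4))) in ((let u = (\v.false) in (if false then (\w.w) else (\p.p))) (let q = (\r.true) in (true || true)))) else ((if true then (\s.true) else (if false then ((\t.(\a.false)) false) else (if false then (\b.false) else (\c.false)))) 1))
step 7: [if@root] (let y = (if (2 == 5) then (6 - (6 - 9)) else (if (let z = 4 in true) then 8 else (if true then 6 else 4))) in ((let u = (\v.false) in (if false then (\w.w) else (\p.p))) (let q = (\r.true) in (true || true))))
step 8: [delta@0.0] (let y = (if false then (6 - (6 - 9)) else (if (let z = 4 in true) then 8 else (if true then 6 else 4))) in ((let u = (\v.false) in (if false then (\w.w) else (\p.p))) (let q = (\r.true) in (true || true))))
step 9: [if@0] (let y = (if (let z = 4 in true) then 8 else (if true then 6 else 4)) in ((let u = (\v.false) in (if false then (\w.w) else (\p.p))) (let q = (\r.true) in (true || true))))
step 10: [let@0.0] (let y = (if true then 8 else (if true then 6 else 4)) in ((let u = (\v.false) in (if false then (\w.w) else (\p.p))) (let q = (\r.true) in (true || true))))
step 11: [if@0] (let y = 8 in ((let u = (\v.false) in (if false then (\w.w) else (\p.p))) (let q = (\r.true) in (true || true))))
step 12: [let@root] ((let u = (\v.false) in (if false then (\w.w) else (\p.p))) (let q = (\r.true) in (true || true)))

Answer: let at root : (let y = 8 in ((let u = (\v.false) in (if false then (\w.w) else (\p.p))) (let q = (\r.true) in (true || true))))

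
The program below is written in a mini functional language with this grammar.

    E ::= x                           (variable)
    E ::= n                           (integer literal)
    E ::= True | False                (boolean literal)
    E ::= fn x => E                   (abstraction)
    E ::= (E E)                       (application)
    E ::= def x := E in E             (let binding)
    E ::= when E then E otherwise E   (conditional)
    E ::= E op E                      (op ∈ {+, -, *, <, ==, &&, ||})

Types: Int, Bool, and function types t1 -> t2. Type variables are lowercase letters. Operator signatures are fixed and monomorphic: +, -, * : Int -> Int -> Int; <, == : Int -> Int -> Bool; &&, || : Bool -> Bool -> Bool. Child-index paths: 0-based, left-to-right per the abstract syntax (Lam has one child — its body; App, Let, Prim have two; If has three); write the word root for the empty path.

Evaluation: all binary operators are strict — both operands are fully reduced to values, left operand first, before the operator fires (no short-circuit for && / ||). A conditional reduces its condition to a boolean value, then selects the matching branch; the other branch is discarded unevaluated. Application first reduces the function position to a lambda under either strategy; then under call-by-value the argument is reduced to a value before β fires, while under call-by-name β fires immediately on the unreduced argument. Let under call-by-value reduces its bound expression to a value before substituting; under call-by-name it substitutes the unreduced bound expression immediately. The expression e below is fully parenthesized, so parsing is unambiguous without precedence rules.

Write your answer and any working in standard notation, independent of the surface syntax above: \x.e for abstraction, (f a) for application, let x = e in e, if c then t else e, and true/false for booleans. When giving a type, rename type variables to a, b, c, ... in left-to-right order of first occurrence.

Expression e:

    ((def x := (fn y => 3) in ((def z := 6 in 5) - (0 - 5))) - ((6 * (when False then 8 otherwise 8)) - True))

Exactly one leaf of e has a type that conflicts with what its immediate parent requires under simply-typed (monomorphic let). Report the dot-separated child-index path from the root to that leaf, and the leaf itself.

Answer: 1.1 : true

Derivation:
\y._ : a -> Int
let x : a -> Int
let z : Int
  unify Int ~ Int
  unify Int ~ Int
  unify Int ~ Int
  unify Int ~ Int
  unify Int ~ Int
  unify Int ~ Int
  unify Bool ~ Bool
  unify Int ~ Int
  unify Int ~ Int
  unify Int ~ Int
  unify Bool ~ Int
  FAIL: mismatch Bool ~ Int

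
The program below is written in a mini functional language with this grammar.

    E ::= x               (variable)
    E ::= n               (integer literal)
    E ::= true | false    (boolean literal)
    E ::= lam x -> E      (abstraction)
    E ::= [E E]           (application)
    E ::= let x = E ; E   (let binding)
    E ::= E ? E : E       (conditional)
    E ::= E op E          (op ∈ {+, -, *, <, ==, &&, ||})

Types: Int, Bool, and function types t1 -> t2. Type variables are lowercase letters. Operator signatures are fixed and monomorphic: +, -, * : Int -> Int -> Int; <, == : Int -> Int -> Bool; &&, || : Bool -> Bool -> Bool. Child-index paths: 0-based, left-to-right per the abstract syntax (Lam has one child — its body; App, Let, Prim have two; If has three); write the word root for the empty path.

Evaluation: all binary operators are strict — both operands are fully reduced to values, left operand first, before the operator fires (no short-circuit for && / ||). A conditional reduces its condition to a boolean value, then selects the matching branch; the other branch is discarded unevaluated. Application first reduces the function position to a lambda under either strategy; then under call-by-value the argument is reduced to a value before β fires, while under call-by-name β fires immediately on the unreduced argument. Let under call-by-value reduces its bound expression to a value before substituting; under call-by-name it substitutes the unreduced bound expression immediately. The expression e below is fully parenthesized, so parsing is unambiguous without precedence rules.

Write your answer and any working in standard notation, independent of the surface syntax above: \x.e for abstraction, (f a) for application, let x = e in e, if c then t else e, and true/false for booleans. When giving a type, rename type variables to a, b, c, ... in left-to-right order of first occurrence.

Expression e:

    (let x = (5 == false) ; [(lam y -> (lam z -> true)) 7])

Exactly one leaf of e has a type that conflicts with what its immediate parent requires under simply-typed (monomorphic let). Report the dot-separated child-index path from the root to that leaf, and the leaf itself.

Working:
  unify Int ~ Int
  unify Bool ~ Int
  FAIL: mismatch Bool ~ Int

Answer: 0.1 : false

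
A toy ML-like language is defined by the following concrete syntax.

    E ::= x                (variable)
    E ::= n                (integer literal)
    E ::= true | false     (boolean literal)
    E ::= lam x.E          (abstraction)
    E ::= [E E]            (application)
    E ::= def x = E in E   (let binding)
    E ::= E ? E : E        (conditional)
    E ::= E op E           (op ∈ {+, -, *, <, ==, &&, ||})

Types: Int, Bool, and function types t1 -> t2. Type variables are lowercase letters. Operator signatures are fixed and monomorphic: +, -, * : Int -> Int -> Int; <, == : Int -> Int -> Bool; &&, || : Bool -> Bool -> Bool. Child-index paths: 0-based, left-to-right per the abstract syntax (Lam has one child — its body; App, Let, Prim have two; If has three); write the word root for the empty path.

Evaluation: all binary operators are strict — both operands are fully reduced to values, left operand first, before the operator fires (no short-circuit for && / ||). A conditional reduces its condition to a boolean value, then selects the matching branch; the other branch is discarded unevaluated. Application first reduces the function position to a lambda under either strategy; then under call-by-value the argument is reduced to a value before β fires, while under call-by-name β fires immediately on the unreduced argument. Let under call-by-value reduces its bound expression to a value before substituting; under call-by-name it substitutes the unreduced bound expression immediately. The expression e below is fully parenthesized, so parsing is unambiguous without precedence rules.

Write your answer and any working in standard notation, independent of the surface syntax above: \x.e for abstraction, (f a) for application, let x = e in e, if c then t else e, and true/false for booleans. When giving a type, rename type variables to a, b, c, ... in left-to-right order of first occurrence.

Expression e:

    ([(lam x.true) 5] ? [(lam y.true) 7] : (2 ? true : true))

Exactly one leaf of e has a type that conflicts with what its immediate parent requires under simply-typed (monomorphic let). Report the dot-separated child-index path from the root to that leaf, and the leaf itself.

Working:
\x._ : a -> Bool
  unify a -> Bool ~ Int -> b
  unify a ~ Int
  unify Bool ~ b
_ _ : Bool
  unify Bool ~ Bool
\y._ : c -> Bool
  unify c -> Bool ~ Int -> d
  unify c ~ Int
  unify Bool ~ d
_ _ : Bool
  unify Int ~ Bool
  FAIL: mismatch Int ~ Bool

Answer: 2.0 : 2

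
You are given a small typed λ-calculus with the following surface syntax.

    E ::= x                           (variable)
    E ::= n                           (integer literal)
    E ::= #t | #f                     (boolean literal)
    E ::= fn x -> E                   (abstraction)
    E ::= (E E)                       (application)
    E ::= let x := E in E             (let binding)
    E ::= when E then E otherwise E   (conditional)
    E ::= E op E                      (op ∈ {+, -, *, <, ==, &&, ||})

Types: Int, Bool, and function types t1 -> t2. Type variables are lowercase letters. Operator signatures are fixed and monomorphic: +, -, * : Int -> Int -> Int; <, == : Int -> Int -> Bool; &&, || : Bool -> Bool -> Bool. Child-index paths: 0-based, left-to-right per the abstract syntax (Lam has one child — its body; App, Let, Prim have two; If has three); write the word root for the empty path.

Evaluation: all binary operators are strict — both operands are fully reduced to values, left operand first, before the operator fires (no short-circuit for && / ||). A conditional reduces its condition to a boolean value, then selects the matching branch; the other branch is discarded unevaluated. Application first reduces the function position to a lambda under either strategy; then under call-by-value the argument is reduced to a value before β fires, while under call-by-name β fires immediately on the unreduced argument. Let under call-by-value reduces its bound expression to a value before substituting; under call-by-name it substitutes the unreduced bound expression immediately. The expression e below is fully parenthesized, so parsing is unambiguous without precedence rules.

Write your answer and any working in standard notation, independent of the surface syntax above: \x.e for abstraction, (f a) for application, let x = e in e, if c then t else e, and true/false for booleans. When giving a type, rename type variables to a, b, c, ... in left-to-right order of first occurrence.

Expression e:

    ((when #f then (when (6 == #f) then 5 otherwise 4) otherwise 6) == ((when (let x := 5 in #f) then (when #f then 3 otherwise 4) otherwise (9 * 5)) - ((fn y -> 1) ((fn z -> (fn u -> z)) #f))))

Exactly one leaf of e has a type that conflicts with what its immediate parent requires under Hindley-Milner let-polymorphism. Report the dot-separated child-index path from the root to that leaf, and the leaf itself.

Working:
  unify Bool ~ Bool
  unify Int ~ Int
  unify Bool ~ Int
  FAIL: mismatch Bool ~ Int

Answer: 0.1.0.1 : false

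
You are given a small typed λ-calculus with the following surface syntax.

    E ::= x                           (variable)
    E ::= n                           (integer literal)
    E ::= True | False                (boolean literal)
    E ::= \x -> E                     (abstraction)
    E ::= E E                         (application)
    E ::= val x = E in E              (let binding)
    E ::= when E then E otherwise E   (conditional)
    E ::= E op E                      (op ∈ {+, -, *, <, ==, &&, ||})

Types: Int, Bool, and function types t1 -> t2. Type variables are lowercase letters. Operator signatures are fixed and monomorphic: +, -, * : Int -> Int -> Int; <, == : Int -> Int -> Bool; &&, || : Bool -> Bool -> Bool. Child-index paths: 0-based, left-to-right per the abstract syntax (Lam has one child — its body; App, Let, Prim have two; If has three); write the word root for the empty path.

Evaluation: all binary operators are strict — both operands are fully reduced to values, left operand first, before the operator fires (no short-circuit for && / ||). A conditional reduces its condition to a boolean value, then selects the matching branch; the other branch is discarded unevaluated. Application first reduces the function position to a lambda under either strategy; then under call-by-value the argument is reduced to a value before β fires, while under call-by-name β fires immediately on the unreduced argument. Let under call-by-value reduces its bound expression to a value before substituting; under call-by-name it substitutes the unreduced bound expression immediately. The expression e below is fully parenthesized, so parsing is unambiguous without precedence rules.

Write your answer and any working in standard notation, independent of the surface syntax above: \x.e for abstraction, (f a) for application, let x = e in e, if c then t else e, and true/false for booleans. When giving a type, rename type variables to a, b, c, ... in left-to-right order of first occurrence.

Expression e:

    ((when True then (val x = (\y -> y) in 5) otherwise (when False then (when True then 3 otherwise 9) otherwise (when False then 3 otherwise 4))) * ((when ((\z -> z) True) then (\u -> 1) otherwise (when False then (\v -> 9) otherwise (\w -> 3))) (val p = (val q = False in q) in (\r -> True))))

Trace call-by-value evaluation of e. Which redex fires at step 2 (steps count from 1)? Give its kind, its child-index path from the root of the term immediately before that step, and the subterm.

Answer: let at 0 : (let x = (\y.y) in 5)

Trace:
step 0: ((if true then (let x = (\y.y) in 5) else (if false then (if true then 3 else 9) else (if false then 3 else 4))) * ((if ((\z.z) true) then (\u.1) else (if false then (\v.9) else (\w.3))) (let p = (let q = false in q) in (\r.true))))
step 1: [if@0] ((let x = (\y.y) in 5) * ((if ((\z.z) true) then (\u.1) else (if false then (\v.9) else (\w.3))) (let p = (let q = false in q) in (\r.true))))
step 2: [let@0] (5 * ((if ((\z.z) true) then (\u.1) else (if false then (\v.9) else (\w.3))) (let p = (let q = false in q) in (\r.true))))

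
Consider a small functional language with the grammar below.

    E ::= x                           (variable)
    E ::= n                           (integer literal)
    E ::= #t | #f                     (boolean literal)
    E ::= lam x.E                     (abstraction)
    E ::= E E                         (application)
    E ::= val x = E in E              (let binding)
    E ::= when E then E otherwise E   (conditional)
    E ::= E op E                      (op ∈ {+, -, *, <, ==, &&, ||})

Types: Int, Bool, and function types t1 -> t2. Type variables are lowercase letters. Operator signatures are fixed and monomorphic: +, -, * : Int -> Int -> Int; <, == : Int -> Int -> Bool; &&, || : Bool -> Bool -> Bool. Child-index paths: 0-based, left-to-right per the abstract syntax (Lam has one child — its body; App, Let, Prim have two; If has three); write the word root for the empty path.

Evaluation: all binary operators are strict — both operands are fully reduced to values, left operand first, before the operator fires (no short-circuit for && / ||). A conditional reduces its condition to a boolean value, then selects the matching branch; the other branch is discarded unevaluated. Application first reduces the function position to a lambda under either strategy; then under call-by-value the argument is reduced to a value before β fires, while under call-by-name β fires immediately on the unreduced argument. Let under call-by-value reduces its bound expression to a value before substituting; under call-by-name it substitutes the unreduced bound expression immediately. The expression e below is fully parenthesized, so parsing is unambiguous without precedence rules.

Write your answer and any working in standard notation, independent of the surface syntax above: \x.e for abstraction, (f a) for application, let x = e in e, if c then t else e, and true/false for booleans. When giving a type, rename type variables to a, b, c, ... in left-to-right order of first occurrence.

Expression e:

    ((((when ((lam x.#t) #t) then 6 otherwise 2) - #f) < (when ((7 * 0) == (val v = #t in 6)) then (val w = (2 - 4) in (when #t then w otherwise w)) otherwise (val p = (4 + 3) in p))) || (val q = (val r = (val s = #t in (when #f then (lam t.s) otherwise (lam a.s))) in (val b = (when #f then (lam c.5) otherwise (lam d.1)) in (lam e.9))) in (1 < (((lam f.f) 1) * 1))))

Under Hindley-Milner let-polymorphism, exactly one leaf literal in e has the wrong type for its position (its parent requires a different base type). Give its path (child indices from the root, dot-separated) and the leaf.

Working:
\x._ : a -> Bool
  unify a -> Bool ~ Bool -> b
  unify a ~ Bool
  unify Bool ~ b
_ _ : Bool
  unify Bool ~ Bool
  unify Int ~ Int
  unify Int ~ Int
  unify Bool ~ Int
  FAIL: mismatch Bool ~ Int

Answer: 0.0.1 : false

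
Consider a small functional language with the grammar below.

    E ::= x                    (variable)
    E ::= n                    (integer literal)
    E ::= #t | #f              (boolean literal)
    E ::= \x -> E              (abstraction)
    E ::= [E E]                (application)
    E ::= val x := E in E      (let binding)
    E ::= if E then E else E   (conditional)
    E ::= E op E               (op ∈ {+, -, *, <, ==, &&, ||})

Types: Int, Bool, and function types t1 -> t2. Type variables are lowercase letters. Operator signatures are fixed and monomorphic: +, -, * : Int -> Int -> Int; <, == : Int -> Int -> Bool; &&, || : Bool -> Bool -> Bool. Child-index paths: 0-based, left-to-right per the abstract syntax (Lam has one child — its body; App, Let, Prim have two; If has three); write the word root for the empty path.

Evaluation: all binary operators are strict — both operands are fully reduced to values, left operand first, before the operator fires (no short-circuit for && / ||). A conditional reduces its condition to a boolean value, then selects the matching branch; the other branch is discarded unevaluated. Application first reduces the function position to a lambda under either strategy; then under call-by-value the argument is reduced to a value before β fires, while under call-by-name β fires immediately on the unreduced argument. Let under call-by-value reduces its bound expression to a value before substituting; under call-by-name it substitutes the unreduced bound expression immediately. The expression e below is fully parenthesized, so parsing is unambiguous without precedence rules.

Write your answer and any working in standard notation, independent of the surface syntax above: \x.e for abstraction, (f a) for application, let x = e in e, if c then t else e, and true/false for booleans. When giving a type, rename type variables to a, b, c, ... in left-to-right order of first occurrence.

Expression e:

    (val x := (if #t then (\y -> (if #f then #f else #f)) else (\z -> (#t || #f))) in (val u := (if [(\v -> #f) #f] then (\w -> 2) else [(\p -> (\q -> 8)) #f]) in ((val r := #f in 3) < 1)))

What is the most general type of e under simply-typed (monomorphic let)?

Answer: Bool

Working:
  unify Bool ~ Bool
  unify Bool ~ Bool
  unify Bool ~ Bool
\y._ : a -> Bool
  unify Bool ~ Bool
  unify Bool ~ Bool
\z._ : b -> Bool
  unify a -> Bool ~ b -> Bool
  unify a ~ b
  unify Bool ~ Bool
let x : b -> Bool
\v._ : c -> Bool
  unify c -> Bool ~ Bool -> d
  unify c ~ Bool
  unify Bool ~ d
_ _ : Bool
  unify Bool ~ Bool
\w._ : e -> Int
\q._ : g -> Int
\p._ : f -> g -> Int
  unify f -> g -> Int ~ Bool -> h
  unify f ~ Bool
  unify g -> Int ~ h
_ _ : g -> Int
  unify e -> Int ~ g -> Int
  unify e ~ g
  unify Int ~ Int
let u : g -> Int
let r : Bool
  unify Int ~ Int
  unify Int ~ Int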